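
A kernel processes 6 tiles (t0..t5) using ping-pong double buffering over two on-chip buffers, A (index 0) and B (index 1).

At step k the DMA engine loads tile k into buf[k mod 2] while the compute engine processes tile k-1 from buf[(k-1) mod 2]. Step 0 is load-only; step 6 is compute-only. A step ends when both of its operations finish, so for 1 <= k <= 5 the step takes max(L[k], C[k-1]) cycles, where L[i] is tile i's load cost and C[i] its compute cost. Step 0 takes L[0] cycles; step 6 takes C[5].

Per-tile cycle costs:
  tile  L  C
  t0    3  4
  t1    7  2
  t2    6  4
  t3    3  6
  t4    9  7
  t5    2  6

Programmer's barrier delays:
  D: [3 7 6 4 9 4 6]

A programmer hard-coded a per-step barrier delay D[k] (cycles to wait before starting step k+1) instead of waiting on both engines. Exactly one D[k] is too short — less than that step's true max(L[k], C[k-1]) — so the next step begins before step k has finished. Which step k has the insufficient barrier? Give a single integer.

k=0 barrier L[0]=3→3c, D[0]=3 ok
k=1 barrier max(L[1]=7,C[0]=4)→7c, D[1]=7 ok
k=2 barrier max(L[2]=6,C[1]=2)→6c, D[2]=6 ok
k=3 barrier max(L[3]=3,C[2]=4)→4c, D[3]=4 ok
k=4 barrier max(L[4]=9,C[3]=6)→9c, D[4]=9 ok
k=5 barrier max(L[5]=2,C[4]=7)→7c, D[5]=4 SHORT
k=6 barrier C[5]=6→6c, D[6]=6 ok

hazard at step 5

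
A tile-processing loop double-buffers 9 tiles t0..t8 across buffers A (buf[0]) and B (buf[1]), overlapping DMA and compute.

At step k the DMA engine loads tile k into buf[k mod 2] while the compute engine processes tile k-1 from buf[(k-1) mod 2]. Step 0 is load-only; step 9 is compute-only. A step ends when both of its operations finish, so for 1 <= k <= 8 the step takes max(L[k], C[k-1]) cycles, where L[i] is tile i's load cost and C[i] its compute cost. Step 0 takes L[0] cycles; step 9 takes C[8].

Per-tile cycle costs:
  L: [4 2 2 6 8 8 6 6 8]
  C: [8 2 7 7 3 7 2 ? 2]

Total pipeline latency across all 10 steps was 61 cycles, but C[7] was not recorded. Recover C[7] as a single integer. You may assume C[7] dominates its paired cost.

C[7] = 9

step 0 → dur = L[0]=4 = 4
step 1 → dur = max(L[1]=2, C[0]=8) = 8
step 2 → dur = max(L[2]=2, C[1]=2) = 2
step 3 → dur = max(L[3]=6, C[2]=7) = 7
step 4 → dur = max(L[4]=8, C[3]=7) = 8
step 5 → dur = max(L[5]=8, C[4]=3) = 8
step 6 → dur = max(L[6]=6, C[5]=7) = 7
step 7 → dur = max(L[7]=6, C[6]=2) = 6
step 8 → dur = max(L[8]=8, C[7]=?) = C[7]  (unknown; binding)
step 9 → dur = C[8]=2 = 2
sum of known step durations = 52
dur[8] = total - known = 61 - 52 = 9
C[7] is the binding max in step 8, so C[7] = dur[8] = 9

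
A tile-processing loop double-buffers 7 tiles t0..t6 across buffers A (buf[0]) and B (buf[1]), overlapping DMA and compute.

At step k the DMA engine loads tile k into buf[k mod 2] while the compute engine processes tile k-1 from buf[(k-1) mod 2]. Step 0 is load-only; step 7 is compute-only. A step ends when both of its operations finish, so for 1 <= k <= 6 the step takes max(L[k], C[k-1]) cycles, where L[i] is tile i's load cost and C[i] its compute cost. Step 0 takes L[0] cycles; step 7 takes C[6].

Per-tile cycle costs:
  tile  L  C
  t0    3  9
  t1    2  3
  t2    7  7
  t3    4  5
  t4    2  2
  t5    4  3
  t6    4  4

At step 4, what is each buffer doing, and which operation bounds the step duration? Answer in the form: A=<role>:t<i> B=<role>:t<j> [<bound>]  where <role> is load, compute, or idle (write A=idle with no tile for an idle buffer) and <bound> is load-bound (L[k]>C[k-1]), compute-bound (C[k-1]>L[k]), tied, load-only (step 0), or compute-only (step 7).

  0. 3=3c; end=3; A:t0 B:-
  1. max(2,9)=9c; end=12; A:t0 B:t1
  2. max(7,3)=7c; end=19; A:t2 B:t1
  3. max(4,7)=7c; end=26; A:t2 B:t3
  4. max(2,5)=5c; end=31; A:t4 B:t3
  5. max(4,2)=4c; end=35; A:t4 B:t5
  6. max(4,3)=4c; end=39; A:t6 B:t5
  7. 4=4c; end=43; A:t6 B:t5

step 4: A=load:t4 B=compute:t3 [compute-bound]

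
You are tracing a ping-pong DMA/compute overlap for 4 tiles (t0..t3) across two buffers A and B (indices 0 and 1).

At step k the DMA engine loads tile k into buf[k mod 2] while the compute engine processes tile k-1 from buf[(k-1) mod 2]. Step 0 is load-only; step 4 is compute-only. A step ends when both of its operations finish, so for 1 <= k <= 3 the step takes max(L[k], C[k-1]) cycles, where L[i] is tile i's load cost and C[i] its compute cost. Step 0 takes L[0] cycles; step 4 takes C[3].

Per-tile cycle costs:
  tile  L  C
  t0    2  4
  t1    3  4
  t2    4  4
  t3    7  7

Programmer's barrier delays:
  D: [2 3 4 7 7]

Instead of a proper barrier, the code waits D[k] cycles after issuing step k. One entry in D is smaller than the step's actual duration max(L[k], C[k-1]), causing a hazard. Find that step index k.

hazard at step 1

k=0 barrier L[0]=2→2c, D[0]=2 ok
k=1 barrier max(L[1]=3,C[0]=4)→4c, D[1]=3 SHORT
k=2 barrier max(L[2]=4,C[1]=4)→4c, D[2]=4 ok
k=3 barrier max(L[3]=7,C[2]=4)→7c, D[3]=7 ok
k=4 barrier C[3]=7→7c, D[4]=7 ok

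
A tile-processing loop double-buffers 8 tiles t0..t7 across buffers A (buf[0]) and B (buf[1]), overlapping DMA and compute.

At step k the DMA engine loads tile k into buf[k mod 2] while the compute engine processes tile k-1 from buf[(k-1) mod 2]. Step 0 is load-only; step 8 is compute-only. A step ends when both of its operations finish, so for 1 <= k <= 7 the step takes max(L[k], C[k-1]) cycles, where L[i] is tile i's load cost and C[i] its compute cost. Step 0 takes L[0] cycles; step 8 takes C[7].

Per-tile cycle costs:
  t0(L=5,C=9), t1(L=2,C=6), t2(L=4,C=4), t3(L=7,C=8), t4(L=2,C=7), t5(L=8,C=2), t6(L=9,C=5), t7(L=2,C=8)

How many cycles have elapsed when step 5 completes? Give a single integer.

k=0 load=t0/5c comp=- wait=5 total=5
k=1 load=t1/2c comp=t0/9c wait=9 total=14
k=2 load=t2/4c comp=t1/6c wait=6 total=20
k=3 load=t3/7c comp=t2/4c wait=7 total=27
k=4 load=t4/2c comp=t3/8c wait=8 total=35
k=5 load=t5/8c comp=t4/7c wait=8 total=43
k=6 load=t6/9c comp=t5/2c wait=9 total=52
k=7 load=t7/2c comp=t6/5c wait=5 total=57
k=8 load=- comp=t7/8c wait=8 total=65

end_cycle[5] = 43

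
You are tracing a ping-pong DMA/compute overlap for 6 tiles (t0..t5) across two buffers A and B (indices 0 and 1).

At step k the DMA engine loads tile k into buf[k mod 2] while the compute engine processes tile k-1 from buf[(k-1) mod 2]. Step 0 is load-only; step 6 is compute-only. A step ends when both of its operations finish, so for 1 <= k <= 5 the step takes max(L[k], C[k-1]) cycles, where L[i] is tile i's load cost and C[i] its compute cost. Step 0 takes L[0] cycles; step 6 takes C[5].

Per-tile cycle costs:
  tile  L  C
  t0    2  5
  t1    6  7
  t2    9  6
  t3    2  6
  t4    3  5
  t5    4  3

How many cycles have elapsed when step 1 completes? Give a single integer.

end_cycle[1] = 8

k=0 load=t0/2c comp=- wait=2 total=2
k=1 load=t1/6c comp=t0/5c wait=6 total=8
k=2 load=t2/9c comp=t1/7c wait=9 total=17
k=3 load=t3/2c comp=t2/6c wait=6 total=23
k=4 load=t4/3c comp=t3/6c wait=6 total=29
k=5 load=t5/4c comp=t4/5c wait=5 total=34
k=6 load=- comp=t5/3c wait=3 total=37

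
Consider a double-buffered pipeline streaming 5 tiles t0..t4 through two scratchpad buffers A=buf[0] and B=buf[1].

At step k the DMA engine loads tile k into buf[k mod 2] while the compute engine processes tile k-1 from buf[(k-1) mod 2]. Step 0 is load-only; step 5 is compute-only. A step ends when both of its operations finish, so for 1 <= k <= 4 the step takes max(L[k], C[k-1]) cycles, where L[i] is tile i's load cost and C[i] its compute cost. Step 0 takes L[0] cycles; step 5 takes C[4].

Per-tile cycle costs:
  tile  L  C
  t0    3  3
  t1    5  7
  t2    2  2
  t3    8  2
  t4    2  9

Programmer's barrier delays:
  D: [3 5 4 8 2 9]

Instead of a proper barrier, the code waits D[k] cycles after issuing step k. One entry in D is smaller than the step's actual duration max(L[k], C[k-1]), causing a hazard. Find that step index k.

step 0: need L[0]=3 = 3; D[0]=3 ok
step 1: need max(L[1]=5,C[0]=3) = 5; D[1]=5 ok
step 2: need max(L[2]=2,C[1]=7) = 7; D[2]=4 SHORT
step 3: need max(L[3]=8,C[2]=2) = 8; D[3]=8 ok
step 4: need max(L[4]=2,C[3]=2) = 2; D[4]=2 ok
step 5: need C[4]=9 = 9; D[5]=9 ok

hazard at step 2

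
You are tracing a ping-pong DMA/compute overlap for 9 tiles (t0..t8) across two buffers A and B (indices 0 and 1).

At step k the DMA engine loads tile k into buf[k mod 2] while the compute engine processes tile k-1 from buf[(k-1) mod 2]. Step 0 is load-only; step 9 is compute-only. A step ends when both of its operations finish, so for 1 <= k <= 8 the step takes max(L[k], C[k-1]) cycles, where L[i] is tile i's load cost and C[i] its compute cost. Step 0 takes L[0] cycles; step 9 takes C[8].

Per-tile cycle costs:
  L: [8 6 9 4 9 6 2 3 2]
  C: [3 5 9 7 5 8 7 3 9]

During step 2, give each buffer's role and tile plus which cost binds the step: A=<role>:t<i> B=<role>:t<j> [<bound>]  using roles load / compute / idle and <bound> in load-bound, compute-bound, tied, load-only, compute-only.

step 2: A=load:t2 B=compute:t1 [load-bound]

[0] DMA t0→A (8c) ∥ CU idle ⇒ 8c, clock 8
[1] DMA t1→B (6c) ∥ CU A:t0 (3c) ⇒ 6c, clock 14
[2] DMA t2→A (9c) ∥ CU B:t1 (5c) ⇒ 9c, clock 23
[3] DMA t3→B (4c) ∥ CU A:t2 (9c) ⇒ 9c, clock 32
[4] DMA t4→A (9c) ∥ CU B:t3 (7c) ⇒ 9c, clock 41
[5] DMA t5→B (6c) ∥ CU A:t4 (5c) ⇒ 6c, clock 47
[6] DMA t6→A (2c) ∥ CU B:t5 (8c) ⇒ 8c, clock 55
[7] DMA t7→B (3c) ∥ CU A:t6 (7c) ⇒ 7c, clock 62
[8] DMA t8→A (2c) ∥ CU B:t7 (3c) ⇒ 3c, clock 65
[9] DMA idle ∥ CU A:t8 (9c) ⇒ 9c, clock 74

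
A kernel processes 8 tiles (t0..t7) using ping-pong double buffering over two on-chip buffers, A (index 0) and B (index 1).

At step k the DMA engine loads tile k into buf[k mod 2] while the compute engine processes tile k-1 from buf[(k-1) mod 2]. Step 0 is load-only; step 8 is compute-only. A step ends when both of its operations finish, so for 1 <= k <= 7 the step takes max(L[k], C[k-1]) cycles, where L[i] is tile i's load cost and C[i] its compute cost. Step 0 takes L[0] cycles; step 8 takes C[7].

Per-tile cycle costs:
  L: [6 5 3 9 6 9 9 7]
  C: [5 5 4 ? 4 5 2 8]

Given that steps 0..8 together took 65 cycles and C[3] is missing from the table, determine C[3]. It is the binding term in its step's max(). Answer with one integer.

C[3] = 7

step 0 → dur = L[0]=6 = 6
step 1 → dur = max(L[1]=5, C[0]=5) = 5
step 2 → dur = max(L[2]=3, C[1]=5) = 5
step 3 → dur = max(L[3]=9, C[2]=4) = 9
step 4 → dur = max(L[4]=6, C[3]=?) = C[3]  (unknown; binding)
step 5 → dur = max(L[5]=9, C[4]=4) = 9
step 6 → dur = max(L[6]=9, C[5]=5) = 9
step 7 → dur = max(L[7]=7, C[6]=2) = 7
step 8 → dur = C[7]=8 = 8
sum of known step durations = 58
dur[4] = total - known = 65 - 58 = 7
C[3] is the binding max in step 4, so C[3] = dur[4] = 7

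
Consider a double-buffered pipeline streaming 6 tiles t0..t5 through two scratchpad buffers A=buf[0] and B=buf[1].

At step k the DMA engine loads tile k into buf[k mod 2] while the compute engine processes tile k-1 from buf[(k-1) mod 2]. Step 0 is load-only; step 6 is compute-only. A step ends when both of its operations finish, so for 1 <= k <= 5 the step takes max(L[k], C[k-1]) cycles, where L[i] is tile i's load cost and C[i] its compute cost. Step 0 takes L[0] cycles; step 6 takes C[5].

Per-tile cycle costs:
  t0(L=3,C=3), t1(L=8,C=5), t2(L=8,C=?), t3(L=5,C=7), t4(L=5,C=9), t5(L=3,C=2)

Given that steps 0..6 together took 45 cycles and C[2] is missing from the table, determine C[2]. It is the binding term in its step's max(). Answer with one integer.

step 0 = dur = L[0]=3 = 3
step 1 = dur = max(L[1]=8, C[0]=3) = 8
step 2 = dur = max(L[2]=8, C[1]=5) = 8
step 3 = dur = max(L[3]=5, C[2]=?) = C[2]  (unknown; binding)
step 4 = dur = max(L[4]=5, C[3]=7) = 7
step 5 = dur = max(L[5]=3, C[4]=9) = 9
step 6 = dur = C[5]=2 = 2
sum of known step durations = 37
dur[3] = total - known = 45 - 37 = 8
C[2] is the binding max in step 3, so C[2] = dur[3] = 8

C[2] = 8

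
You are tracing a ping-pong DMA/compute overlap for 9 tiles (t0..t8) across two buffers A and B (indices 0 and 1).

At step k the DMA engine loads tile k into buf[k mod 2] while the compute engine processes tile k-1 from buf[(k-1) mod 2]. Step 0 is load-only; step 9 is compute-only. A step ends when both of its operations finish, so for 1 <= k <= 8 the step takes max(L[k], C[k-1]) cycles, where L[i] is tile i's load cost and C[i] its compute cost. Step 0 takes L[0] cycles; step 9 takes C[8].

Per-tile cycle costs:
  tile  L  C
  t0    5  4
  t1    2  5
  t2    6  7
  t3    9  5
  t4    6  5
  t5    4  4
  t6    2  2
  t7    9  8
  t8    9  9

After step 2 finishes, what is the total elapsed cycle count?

step 0: L[0]=5 → dur=5, Σ=5 | A=load:t0 B=idle [load-only]
step 1: L[1]=2 C[0]=4 → dur=4, Σ=9 | A=compute:t0 B=load:t1 [compute-bound]
step 2: L[2]=6 C[1]=5 → dur=6, Σ=15 | A=load:t2 B=compute:t1 [load-bound]
step 3: L[3]=9 C[2]=7 → dur=9, Σ=24 | A=compute:t2 B=load:t3 [load-bound]
step 4: L[4]=6 C[3]=5 → dur=6, Σ=30 | A=load:t4 B=compute:t3 [load-bound]
step 5: L[5]=4 C[4]=5 → dur=5, Σ=35 | A=compute:t4 B=load:t5 [compute-bound]
step 6: L[6]=2 C[5]=4 → dur=4, Σ=39 | A=load:t6 B=compute:t5 [compute-bound]
step 7: L[7]=9 C[6]=2 → dur=9, Σ=48 | A=compute:t6 B=load:t7 [load-bound]
step 8: L[8]=9 C[7]=8 → dur=9, Σ=57 | A=load:t8 B=compute:t7 [load-bound]
step 9: C[8]=9 → dur=9, Σ=66 | A=compute:t8 B=idle [compute-only]

end_cycle[2] = 15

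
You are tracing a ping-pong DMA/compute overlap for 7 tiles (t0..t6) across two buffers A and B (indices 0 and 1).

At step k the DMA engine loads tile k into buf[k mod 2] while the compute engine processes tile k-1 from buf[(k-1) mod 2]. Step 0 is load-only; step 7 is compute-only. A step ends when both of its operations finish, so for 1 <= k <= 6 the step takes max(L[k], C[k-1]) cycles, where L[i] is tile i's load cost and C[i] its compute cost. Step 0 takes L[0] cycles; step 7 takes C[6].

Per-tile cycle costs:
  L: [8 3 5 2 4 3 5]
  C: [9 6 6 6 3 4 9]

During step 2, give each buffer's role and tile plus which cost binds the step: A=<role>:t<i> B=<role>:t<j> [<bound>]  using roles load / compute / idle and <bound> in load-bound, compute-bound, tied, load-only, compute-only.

k=0 load=t0/8c comp=- wait=8 total=8
k=1 load=t1/3c comp=t0/9c wait=9 total=17
k=2 load=t2/5c comp=t1/6c wait=6 total=23
k=3 load=t3/2c comp=t2/6c wait=6 total=29
k=4 load=t4/4c comp=t3/6c wait=6 total=35
k=5 load=t5/3c comp=t4/3c wait=3 total=38
k=6 load=t6/5c comp=t5/4c wait=5 total=43
k=7 load=- comp=t6/9c wait=9 total=52

step 2: A=load:t2 B=compute:t1 [compute-bound]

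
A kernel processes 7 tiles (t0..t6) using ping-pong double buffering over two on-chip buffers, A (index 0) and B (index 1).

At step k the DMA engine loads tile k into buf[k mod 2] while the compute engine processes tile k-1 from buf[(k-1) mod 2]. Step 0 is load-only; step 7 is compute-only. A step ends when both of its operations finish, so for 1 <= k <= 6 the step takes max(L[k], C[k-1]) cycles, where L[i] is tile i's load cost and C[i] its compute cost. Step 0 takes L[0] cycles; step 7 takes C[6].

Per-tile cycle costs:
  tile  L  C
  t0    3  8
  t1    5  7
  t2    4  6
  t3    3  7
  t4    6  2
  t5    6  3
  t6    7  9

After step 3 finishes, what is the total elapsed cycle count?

end_cycle[3] = 24

step 0: L[0]=3 → dur=3, Σ=3 | A=load:t0 B=idle [load-only]
step 1: L[1]=5 C[0]=8 → dur=8, Σ=11 | A=compute:t0 B=load:t1 [compute-bound]
step 2: L[2]=4 C[1]=7 → dur=7, Σ=18 | A=load:t2 B=compute:t1 [compute-bound]
step 3: L[3]=3 C[2]=6 → dur=6, Σ=24 | A=compute:t2 B=load:t3 [compute-bound]
step 4: L[4]=6 C[3]=7 → dur=7, Σ=31 | A=load:t4 B=compute:t3 [compute-bound]
step 5: L[5]=6 C[4]=2 → dur=6, Σ=37 | A=compute:t4 B=load:t5 [load-bound]
step 6: L[6]=7 C[5]=3 → dur=7, Σ=44 | A=load:t6 B=compute:t5 [load-bound]
step 7: C[6]=9 → dur=9, Σ=53 | A=compute:t6 B=idle [compute-only]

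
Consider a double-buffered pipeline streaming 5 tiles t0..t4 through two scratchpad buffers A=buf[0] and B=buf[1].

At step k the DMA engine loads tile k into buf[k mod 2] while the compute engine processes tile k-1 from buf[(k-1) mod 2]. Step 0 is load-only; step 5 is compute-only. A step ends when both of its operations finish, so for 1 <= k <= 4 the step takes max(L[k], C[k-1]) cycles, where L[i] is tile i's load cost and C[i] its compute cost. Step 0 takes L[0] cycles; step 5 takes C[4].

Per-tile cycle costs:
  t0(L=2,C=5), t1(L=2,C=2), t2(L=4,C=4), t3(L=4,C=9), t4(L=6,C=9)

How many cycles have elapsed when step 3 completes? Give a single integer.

end_cycle[3] = 15

  0. 2=2c; end=2; A:t0 B:-
  1. max(2,5)=5c; end=7; A:t0 B:t1
  2. max(4,2)=4c; end=11; A:t2 B:t1
  3. max(4,4)=4c; end=15; A:t2 B:t3
  4. max(6,9)=9c; end=24; A:t4 B:t3
  5. 9=9c; end=33; A:t4 B:t3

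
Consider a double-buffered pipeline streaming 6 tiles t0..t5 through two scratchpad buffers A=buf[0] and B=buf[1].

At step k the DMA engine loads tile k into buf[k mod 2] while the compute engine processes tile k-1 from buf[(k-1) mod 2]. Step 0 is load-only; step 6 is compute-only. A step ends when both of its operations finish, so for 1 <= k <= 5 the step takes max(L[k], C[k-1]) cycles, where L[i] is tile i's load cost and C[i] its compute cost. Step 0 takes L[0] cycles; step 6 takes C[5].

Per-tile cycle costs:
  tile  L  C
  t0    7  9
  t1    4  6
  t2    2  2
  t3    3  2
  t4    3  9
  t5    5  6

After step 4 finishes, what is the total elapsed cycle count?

end_cycle[4] = 28

step 0: L[0]=7 → dur=7, Σ=7 | A=load:t0 B=idle [load-only]
step 1: L[1]=4 C[0]=9 → dur=9, Σ=16 | A=compute:t0 B=load:t1 [compute-bound]
step 2: L[2]=2 C[1]=6 → dur=6, Σ=22 | A=load:t2 B=compute:t1 [compute-bound]
step 3: L[3]=3 C[2]=2 → dur=3, Σ=25 | A=compute:t2 B=load:t3 [load-bound]
step 4: L[4]=3 C[3]=2 → dur=3, Σ=28 | A=load:t4 B=compute:t3 [load-bound]
step 5: L[5]=5 C[4]=9 → dur=9, Σ=37 | A=compute:t4 B=load:t5 [compute-bound]
step 6: C[5]=6 → dur=6, Σ=43 | A=idle B=compute:t5 [compute-only]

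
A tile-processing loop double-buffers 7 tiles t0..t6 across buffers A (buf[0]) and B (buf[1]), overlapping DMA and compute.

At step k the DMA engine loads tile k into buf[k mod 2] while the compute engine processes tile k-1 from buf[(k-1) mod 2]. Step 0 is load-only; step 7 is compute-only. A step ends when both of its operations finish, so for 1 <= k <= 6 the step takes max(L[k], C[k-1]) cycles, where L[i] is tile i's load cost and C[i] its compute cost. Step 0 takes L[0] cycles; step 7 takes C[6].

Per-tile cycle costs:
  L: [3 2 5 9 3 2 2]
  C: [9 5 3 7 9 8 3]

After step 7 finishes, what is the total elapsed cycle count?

end_cycle[7] = 53

step 0: L[0]=3 → dur=3, Σ=3 | A=load:t0 B=idle [load-only]
step 1: L[1]=2 C[0]=9 → dur=9, Σ=12 | A=compute:t0 B=load:t1 [compute-bound]
step 2: L[2]=5 C[1]=5 → dur=5, Σ=17 | A=load:t2 B=compute:t1 [tied]
step 3: L[3]=9 C[2]=3 → dur=9, Σ=26 | A=compute:t2 B=load:t3 [load-bound]
step 4: L[4]=3 C[3]=7 → dur=7, Σ=33 | A=load:t4 B=compute:t3 [compute-bound]
step 5: L[5]=2 C[4]=9 → dur=9, Σ=42 | A=compute:t4 B=load:t5 [compute-bound]
step 6: L[6]=2 C[5]=8 → dur=8, Σ=50 | A=load:t6 B=compute:t5 [compute-bound]
step 7: C[6]=3 → dur=3, Σ=53 | A=compute:t6 B=idle [compute-only]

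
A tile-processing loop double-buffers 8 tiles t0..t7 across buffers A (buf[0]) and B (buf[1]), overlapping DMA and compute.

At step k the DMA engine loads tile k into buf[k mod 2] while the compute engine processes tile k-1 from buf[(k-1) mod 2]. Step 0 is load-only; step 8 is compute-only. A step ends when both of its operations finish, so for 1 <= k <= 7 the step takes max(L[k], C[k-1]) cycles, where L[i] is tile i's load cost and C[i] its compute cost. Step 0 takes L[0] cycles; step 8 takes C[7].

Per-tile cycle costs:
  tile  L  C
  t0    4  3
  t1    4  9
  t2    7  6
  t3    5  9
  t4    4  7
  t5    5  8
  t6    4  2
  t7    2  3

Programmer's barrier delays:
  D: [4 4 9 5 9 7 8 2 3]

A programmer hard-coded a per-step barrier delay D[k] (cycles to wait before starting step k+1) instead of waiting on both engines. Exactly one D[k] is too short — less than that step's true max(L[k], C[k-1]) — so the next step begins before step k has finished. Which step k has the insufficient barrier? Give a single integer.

step 0: need L[0]=4 = 4; D[0]=4 ok
step 1: need max(L[1]=4,C[0]=3) = 4; D[1]=4 ok
step 2: need max(L[2]=7,C[1]=9) = 9; D[2]=9 ok
step 3: need max(L[3]=5,C[2]=6) = 6; D[3]=5 SHORT
step 4: need max(L[4]=4,C[3]=9) = 9; D[4]=9 ok
step 5: need max(L[5]=5,C[4]=7) = 7; D[5]=7 ok
step 6: need max(L[6]=4,C[5]=8) = 8; D[6]=8 ok
step 7: need max(L[7]=2,C[6]=2) = 2; D[7]=2 ok
step 8: need C[7]=3 = 3; D[8]=3 ok

hazard at step 3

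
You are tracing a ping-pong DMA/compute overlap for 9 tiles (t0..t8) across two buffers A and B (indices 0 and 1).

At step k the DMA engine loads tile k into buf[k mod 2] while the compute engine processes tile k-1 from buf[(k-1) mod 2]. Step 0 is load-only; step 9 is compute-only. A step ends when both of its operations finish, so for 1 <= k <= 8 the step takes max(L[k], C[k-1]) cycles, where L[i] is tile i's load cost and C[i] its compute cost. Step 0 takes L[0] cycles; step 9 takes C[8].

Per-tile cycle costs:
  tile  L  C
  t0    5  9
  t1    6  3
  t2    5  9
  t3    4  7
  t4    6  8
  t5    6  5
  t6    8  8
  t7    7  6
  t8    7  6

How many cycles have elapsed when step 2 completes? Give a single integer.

end_cycle[2] = 19

  0. 5=5c; end=5; A:t0 B:-
  1. max(6,9)=9c; end=14; A:t0 B:t1
  2. max(5,3)=5c; end=19; A:t2 B:t1
  3. max(4,9)=9c; end=28; A:t2 B:t3
  4. max(6,7)=7c; end=35; A:t4 B:t3
  5. max(6,8)=8c; end=43; A:t4 B:t5
  6. max(8,5)=8c; end=51; A:t6 B:t5
  7. max(7,8)=8c; end=59; A:t6 B:t7
  8. max(7,6)=7c; end=66; A:t8 B:t7
  9. 6=6c; end=72; A:t8 B:t7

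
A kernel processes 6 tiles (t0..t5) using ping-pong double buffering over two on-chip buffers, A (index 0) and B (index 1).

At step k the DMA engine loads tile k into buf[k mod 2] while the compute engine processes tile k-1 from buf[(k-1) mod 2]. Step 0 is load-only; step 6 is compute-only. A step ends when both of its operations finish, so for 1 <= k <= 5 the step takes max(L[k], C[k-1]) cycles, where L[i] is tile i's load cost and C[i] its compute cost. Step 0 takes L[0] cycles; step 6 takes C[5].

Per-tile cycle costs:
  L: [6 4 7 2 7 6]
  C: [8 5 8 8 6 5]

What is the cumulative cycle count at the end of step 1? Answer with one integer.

step 0: L[0]=6 → dur=6, Σ=6 | A=load:t0 B=idle [load-only]
step 1: L[1]=4 C[0]=8 → dur=8, Σ=14 | A=compute:t0 B=load:t1 [compute-bound]
step 2: L[2]=7 C[1]=5 → dur=7, Σ=21 | A=load:t2 B=compute:t1 [load-bound]
step 3: L[3]=2 C[2]=8 → dur=8, Σ=29 | A=compute:t2 B=load:t3 [compute-bound]
step 4: L[4]=7 C[3]=8 → dur=8, Σ=37 | A=load:t4 B=compute:t3 [compute-bound]
step 5: L[5]=6 C[4]=6 → dur=6, Σ=43 | A=compute:t4 B=load:t5 [tied]
step 6: C[5]=5 → dur=5, Σ=48 | A=idle B=compute:t5 [compute-only]

end_cycle[1] = 14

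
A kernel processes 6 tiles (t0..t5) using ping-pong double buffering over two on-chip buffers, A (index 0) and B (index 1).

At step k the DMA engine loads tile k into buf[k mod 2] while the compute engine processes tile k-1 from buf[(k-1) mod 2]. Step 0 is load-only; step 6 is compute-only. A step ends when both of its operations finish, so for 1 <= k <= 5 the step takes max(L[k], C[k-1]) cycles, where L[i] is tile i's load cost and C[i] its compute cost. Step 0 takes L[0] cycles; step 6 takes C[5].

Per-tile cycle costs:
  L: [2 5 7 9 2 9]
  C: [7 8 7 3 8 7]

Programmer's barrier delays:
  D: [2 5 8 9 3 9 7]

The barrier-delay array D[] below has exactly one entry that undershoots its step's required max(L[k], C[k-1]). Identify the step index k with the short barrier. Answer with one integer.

hazard at step 1

k=0 barrier L[0]=2→2c, D[0]=2 ok
k=1 barrier max(L[1]=5,C[0]=7)→7c, D[1]=5 SHORT
k=2 barrier max(L[2]=7,C[1]=8)→8c, D[2]=8 ok
k=3 barrier max(L[3]=9,C[2]=7)→9c, D[3]=9 ok
k=4 barrier max(L[4]=2,C[3]=3)→3c, D[4]=3 ok
k=5 barrier max(L[5]=9,C[4]=8)→9c, D[5]=9 ok
k=6 barrier C[5]=7→7c, D[6]=7 ok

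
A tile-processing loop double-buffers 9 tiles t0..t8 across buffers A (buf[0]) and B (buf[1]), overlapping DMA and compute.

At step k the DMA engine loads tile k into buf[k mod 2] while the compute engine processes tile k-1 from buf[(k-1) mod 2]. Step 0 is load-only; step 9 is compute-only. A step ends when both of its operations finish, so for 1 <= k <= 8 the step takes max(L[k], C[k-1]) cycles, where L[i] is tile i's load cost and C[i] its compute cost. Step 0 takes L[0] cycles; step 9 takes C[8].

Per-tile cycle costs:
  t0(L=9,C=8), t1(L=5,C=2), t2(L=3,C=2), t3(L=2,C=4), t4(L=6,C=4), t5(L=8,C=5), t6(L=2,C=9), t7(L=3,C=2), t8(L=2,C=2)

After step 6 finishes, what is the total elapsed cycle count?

end_cycle[6] = 41

k=0 load=t0/9c comp=- wait=9 total=9
k=1 load=t1/5c comp=t0/8c wait=8 total=17
k=2 load=t2/3c comp=t1/2c wait=3 total=20
k=3 load=t3/2c comp=t2/2c wait=2 total=22
k=4 load=t4/6c comp=t3/4c wait=6 total=28
k=5 load=t5/8c comp=t4/4c wait=8 total=36
k=6 load=t6/2c comp=t5/5c wait=5 total=41
k=7 load=t7/3c comp=t6/9c wait=9 total=50
k=8 load=t8/2c comp=t7/2c wait=2 total=52
k=9 load=- comp=t8/2c wait=2 total=54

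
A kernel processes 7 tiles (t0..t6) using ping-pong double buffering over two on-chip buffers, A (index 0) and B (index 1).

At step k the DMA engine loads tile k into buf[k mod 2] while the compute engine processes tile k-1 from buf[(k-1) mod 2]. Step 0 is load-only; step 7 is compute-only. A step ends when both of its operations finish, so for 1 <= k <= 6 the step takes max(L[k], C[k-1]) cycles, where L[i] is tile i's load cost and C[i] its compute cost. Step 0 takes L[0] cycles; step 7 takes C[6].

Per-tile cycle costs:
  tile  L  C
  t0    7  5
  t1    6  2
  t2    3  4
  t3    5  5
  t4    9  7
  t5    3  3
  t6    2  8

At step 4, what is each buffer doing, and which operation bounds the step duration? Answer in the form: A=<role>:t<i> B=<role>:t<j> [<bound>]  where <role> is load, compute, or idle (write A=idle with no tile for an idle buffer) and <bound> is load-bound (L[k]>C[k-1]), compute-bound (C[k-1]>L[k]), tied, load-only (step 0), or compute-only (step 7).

k=0 load=t0/7c comp=- wait=7 total=7
k=1 load=t1/6c comp=t0/5c wait=6 total=13
k=2 load=t2/3c comp=t1/2c wait=3 total=16
k=3 load=t3/5c comp=t2/4c wait=5 total=21
k=4 load=t4/9c comp=t3/5c wait=9 total=30
k=5 load=t5/3c comp=t4/7c wait=7 total=37
k=6 load=t6/2c comp=t5/3c wait=3 total=40
k=7 load=- comp=t6/8c wait=8 total=48

step 4: A=load:t4 B=compute:t3 [load-bound]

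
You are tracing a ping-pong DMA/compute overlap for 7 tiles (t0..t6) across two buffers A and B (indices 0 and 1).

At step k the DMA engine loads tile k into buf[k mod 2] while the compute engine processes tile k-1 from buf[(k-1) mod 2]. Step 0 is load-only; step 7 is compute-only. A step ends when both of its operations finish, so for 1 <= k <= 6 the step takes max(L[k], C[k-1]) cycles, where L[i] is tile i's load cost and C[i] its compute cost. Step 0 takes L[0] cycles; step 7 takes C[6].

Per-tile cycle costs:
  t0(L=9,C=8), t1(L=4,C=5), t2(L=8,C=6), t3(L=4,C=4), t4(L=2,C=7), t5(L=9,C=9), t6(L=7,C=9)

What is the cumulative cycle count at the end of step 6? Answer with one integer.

end_cycle[6] = 53

  0. 9=9c; end=9; A:t0 B:-
  1. max(4,8)=8c; end=17; A:t0 B:t1
  2. max(8,5)=8c; end=25; A:t2 B:t1
  3. max(4,6)=6c; end=31; A:t2 B:t3
  4. max(2,4)=4c; end=35; A:t4 B:t3
  5. max(9,7)=9c; end=44; A:t4 B:t5
  6. max(7,9)=9c; end=53; A:t6 B:t5
  7. 9=9c; end=62; A:t6 B:t5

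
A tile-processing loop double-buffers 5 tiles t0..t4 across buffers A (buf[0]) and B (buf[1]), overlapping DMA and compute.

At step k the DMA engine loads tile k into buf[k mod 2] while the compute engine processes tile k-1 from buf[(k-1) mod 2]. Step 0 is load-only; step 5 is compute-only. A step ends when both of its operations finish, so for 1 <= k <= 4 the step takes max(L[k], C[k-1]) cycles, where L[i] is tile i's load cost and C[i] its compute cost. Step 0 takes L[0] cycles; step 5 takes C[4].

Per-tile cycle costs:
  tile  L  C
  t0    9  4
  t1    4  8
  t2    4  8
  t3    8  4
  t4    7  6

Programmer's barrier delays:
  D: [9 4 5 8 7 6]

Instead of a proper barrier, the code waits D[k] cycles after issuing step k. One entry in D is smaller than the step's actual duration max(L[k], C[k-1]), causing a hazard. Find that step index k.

[0] required=L[0]=9=9 vs D=9 ok
[1] required=max(L[1]=4,C[0]=4)=4 vs D=4 ok
[2] required=max(L[2]=4,C[1]=8)=8 vs D=5 SHORT
[3] required=max(L[3]=8,C[2]=8)=8 vs D=8 ok
[4] required=max(L[4]=7,C[3]=4)=7 vs D=7 ok
[5] required=C[4]=6=6 vs D=6 ok

hazard at step 2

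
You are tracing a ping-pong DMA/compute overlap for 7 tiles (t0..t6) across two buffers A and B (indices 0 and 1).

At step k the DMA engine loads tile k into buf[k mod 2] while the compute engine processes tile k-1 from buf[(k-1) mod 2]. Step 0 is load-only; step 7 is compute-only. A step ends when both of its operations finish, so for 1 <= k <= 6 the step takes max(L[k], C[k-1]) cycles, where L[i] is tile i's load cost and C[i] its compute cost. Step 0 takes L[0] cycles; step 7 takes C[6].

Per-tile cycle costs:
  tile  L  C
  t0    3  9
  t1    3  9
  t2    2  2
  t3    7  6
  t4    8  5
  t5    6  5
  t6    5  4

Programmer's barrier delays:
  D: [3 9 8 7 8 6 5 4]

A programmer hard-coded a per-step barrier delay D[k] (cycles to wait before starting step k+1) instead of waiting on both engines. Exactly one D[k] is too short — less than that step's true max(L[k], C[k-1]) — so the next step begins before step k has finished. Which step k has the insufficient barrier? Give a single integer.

k=0 barrier L[0]=3→3c, D[0]=3 ok
k=1 barrier max(L[1]=3,C[0]=9)→9c, D[1]=9 ok
k=2 barrier max(L[2]=2,C[1]=9)→9c, D[2]=8 SHORT
k=3 barrier max(L[3]=7,C[2]=2)→7c, D[3]=7 ok
k=4 barrier max(L[4]=8,C[3]=6)→8c, D[4]=8 ok
k=5 barrier max(L[5]=6,C[4]=5)→6c, D[5]=6 ok
k=6 barrier max(L[6]=5,C[5]=5)→5c, D[6]=5 ok
k=7 barrier C[6]=4→4c, D[7]=4 ok

hazard at step 2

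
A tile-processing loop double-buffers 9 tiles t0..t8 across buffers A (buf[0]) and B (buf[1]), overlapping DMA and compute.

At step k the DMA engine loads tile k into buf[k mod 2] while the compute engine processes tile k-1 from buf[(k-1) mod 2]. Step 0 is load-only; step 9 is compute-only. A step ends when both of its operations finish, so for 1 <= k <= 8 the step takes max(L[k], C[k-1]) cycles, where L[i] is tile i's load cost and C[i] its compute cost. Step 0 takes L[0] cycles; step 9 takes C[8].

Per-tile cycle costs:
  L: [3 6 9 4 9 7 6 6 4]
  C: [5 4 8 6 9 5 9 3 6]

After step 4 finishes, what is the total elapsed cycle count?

[0] DMA t0→A (3c) ∥ CU idle ⇒ 3c, clock 3
[1] DMA t1→B (6c) ∥ CU A:t0 (5c) ⇒ 6c, clock 9
[2] DMA t2→A (9c) ∥ CU B:t1 (4c) ⇒ 9c, clock 18
[3] DMA t3→B (4c) ∥ CU A:t2 (8c) ⇒ 8c, clock 26
[4] DMA t4→A (9c) ∥ CU B:t3 (6c) ⇒ 9c, clock 35
[5] DMA t5→B (7c) ∥ CU A:t4 (9c) ⇒ 9c, clock 44
[6] DMA t6→A (6c) ∥ CU B:t5 (5c) ⇒ 6c, clock 50
[7] DMA t7→B (6c) ∥ CU A:t6 (9c) ⇒ 9c, clock 59
[8] DMA t8→A (4c) ∥ CU B:t7 (3c) ⇒ 4c, clock 63
[9] DMA idle ∥ CU A:t8 (6c) ⇒ 6c, clock 69

end_cycle[4] = 35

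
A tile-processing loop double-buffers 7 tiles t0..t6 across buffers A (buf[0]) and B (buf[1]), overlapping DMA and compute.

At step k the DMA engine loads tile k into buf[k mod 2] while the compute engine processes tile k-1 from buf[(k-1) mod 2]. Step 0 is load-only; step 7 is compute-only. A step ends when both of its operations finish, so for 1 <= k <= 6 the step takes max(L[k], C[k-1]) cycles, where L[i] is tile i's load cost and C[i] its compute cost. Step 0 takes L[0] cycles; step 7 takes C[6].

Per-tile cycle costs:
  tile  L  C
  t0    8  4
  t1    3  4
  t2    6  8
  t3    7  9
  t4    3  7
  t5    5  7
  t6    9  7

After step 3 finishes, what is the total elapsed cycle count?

  0. 8=8c; end=8; A:t0 B:-
  1. max(3,4)=4c; end=12; A:t0 B:t1
  2. max(6,4)=6c; end=18; A:t2 B:t1
  3. max(7,8)=8c; end=26; A:t2 B:t3
  4. max(3,9)=9c; end=35; A:t4 B:t3
  5. max(5,7)=7c; end=42; A:t4 B:t5
  6. max(9,7)=9c; end=51; A:t6 B:t5
  7. 7=7c; end=58; A:t6 B:t5

end_cycle[3] = 26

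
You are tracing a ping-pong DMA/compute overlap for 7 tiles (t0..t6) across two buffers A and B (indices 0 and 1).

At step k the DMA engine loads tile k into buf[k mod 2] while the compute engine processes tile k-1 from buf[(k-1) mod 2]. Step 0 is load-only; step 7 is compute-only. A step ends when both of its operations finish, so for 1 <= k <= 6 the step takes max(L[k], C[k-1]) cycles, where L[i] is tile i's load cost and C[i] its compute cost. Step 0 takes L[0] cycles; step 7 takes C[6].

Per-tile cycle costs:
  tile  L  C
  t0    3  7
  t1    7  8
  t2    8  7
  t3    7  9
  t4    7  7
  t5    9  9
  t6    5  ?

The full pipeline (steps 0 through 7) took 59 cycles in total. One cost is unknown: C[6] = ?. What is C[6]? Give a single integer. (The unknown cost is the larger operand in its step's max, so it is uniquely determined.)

C[6] = 7

step 0 = dur = L[0]=3 = 3
step 1 = dur = max(L[1]=7, C[0]=7) = 7
step 2 = dur = max(L[2]=8, C[1]=8) = 8
step 3 = dur = max(L[3]=7, C[2]=7) = 7
step 4 = dur = max(L[4]=7, C[3]=9) = 9
step 5 = dur = max(L[5]=9, C[4]=7) = 9
step 6 = dur = max(L[6]=5, C[5]=9) = 9
step 7 = dur = C[6]=? = C[6]  (unknown; binding)
sum of known step durations = 52
dur[7] = total - known = 59 - 52 = 7
C[6] is the binding max in step 7, so C[6] = dur[7] = 7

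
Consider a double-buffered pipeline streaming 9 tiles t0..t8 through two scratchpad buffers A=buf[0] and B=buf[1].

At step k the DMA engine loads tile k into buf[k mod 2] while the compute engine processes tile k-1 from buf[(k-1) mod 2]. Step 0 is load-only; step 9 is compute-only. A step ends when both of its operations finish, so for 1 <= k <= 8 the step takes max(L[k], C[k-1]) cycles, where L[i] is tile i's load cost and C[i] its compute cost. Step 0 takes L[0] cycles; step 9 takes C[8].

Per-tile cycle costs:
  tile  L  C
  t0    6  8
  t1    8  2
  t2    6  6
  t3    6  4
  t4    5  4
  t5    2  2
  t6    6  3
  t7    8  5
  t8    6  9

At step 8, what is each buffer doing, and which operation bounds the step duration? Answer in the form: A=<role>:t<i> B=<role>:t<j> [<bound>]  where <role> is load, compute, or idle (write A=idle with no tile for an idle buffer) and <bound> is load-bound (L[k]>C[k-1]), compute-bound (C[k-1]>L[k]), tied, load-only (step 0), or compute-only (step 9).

step 8: A=load:t8 B=compute:t7 [load-bound]

step 0: L[0]=6 → dur=6, Σ=6 | A=load:t0 B=idle [load-only]
step 1: L[1]=8 C[0]=8 → dur=8, Σ=14 | A=compute:t0 B=load:t1 [tied]
step 2: L[2]=6 C[1]=2 → dur=6, Σ=20 | A=load:t2 B=compute:t1 [load-bound]
step 3: L[3]=6 C[2]=6 → dur=6, Σ=26 | A=compute:t2 B=load:t3 [tied]
step 4: L[4]=5 C[3]=4 → dur=5, Σ=31 | A=load:t4 B=compute:t3 [load-bound]
step 5: L[5]=2 C[4]=4 → dur=4, Σ=35 | A=compute:t4 B=load:t5 [compute-bound]
step 6: L[6]=6 C[5]=2 → dur=6, Σ=41 | A=load:t6 B=compute:t5 [load-bound]
step 7: L[7]=8 C[6]=3 → dur=8, Σ=49 | A=compute:t6 B=load:t7 [load-bound]
step 8: L[8]=6 C[7]=5 → dur=6, Σ=55 | A=load:t8 B=compute:t7 [load-bound]
step 9: C[8]=9 → dur=9, Σ=64 | A=compute:t8 B=idle [compute-only]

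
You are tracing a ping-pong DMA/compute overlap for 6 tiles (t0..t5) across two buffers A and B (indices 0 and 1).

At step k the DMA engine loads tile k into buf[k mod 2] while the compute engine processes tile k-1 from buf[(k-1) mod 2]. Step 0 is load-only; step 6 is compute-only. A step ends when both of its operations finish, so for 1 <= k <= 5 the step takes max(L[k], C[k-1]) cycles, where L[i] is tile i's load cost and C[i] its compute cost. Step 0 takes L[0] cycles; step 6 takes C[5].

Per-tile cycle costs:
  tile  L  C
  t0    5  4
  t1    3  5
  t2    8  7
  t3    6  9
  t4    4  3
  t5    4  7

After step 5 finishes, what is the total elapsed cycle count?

k=0 load=t0/5c comp=- wait=5 total=5
k=1 load=t1/3c comp=t0/4c wait=4 total=9
k=2 load=t2/8c comp=t1/5c wait=8 total=17
k=3 load=t3/6c comp=t2/7c wait=7 total=24
k=4 load=t4/4c comp=t3/9c wait=9 total=33
k=5 load=t5/4c comp=t4/3c wait=4 total=37
k=6 load=- comp=t5/7c wait=7 total=44

end_cycle[5] = 37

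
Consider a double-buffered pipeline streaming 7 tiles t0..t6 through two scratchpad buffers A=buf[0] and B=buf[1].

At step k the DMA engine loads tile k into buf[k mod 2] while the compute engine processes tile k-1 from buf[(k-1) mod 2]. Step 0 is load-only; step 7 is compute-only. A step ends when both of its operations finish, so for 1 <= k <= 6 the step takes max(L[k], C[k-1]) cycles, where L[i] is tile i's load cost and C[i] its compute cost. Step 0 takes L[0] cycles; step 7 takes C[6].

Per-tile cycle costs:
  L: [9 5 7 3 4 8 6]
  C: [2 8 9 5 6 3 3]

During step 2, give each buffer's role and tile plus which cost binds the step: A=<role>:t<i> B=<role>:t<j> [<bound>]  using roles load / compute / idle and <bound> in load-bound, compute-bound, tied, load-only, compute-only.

  0. 9=9c; end=9; A:t0 B:-
  1. max(5,2)=5c; end=14; A:t0 B:t1
  2. max(7,8)=8c; end=22; A:t2 B:t1
  3. max(3,9)=9c; end=31; A:t2 B:t3
  4. max(4,5)=5c; end=36; A:t4 B:t3
  5. max(8,6)=8c; end=44; A:t4 B:t5
  6. max(6,3)=6c; end=50; A:t6 B:t5
  7. 3=3c; end=53; A:t6 B:t5

step 2: A=load:t2 B=compute:t1 [compute-bound]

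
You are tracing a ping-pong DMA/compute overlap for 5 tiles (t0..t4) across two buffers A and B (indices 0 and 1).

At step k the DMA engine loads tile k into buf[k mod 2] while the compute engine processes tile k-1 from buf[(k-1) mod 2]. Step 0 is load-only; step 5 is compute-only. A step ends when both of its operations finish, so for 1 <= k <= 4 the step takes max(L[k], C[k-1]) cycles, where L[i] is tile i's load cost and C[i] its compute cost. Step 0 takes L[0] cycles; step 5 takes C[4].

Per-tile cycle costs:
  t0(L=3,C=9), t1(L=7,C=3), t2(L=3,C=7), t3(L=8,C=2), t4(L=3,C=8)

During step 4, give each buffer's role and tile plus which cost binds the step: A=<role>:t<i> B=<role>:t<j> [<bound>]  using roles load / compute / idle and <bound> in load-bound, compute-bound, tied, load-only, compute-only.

[0] DMA t0→A (3c) ∥ CU idle ⇒ 3c, clock 3
[1] DMA t1→B (7c) ∥ CU A:t0 (9c) ⇒ 9c, clock 12
[2] DMA t2→A (3c) ∥ CU B:t1 (3c) ⇒ 3c, clock 15
[3] DMA t3→B (8c) ∥ CU A:t2 (7c) ⇒ 8c, clock 23
[4] DMA t4→A (3c) ∥ CU B:t3 (2c) ⇒ 3c, clock 26
[5] DMA idle ∥ CU A:t4 (8c) ⇒ 8c, clock 34

step 4: A=load:t4 B=compute:t3 [load-bound]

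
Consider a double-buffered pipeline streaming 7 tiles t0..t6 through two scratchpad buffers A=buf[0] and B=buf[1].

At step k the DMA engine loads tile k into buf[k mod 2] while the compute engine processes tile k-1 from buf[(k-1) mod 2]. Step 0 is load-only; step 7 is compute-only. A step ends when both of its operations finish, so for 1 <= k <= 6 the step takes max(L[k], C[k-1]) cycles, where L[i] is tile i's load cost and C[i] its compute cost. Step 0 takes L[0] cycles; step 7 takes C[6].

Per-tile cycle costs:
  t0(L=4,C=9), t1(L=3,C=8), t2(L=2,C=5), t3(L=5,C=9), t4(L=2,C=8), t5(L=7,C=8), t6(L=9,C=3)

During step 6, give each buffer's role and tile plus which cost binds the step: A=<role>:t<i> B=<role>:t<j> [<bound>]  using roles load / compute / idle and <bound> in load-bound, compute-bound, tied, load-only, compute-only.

step 6: A=load:t6 B=compute:t5 [load-bound]

[0] DMA t0→A (4c) ∥ CU idle ⇒ 4c, clock 4
[1] DMA t1→B (3c) ∥ CU A:t0 (9c) ⇒ 9c, clock 13
[2] DMA t2→A (2c) ∥ CU B:t1 (8c) ⇒ 8c, clock 21
[3] DMA t3→B (5c) ∥ CU A:t2 (5c) ⇒ 5c, clock 26
[4] DMA t4→A (2c) ∥ CU B:t3 (9c) ⇒ 9c, clock 35
[5] DMA t5→B (7c) ∥ CU A:t4 (8c) ⇒ 8c, clock 43
[6] DMA t6→A (9c) ∥ CU B:t5 (8c) ⇒ 9c, clock 52
[7] DMA idle ∥ CU A:t6 (3c) ⇒ 3c, clock 55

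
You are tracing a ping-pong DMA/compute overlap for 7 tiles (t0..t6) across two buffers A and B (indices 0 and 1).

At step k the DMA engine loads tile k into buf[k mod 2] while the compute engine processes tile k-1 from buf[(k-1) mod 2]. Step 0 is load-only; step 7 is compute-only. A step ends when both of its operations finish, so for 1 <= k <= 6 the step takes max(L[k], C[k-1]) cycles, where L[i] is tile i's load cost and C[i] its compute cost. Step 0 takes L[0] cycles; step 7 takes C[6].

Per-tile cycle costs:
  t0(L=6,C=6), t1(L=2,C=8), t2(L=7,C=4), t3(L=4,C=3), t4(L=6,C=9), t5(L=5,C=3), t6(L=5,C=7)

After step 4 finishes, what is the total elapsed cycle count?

end_cycle[4] = 30

step 0: L[0]=6 → dur=6, Σ=6 | A=load:t0 B=idle [load-only]
step 1: L[1]=2 C[0]=6 → dur=6, Σ=12 | A=compute:t0 B=load:t1 [compute-bound]
step 2: L[2]=7 C[1]=8 → dur=8, Σ=20 | A=load:t2 B=compute:t1 [compute-bound]
step 3: L[3]=4 C[2]=4 → dur=4, Σ=24 | A=compute:t2 B=load:t3 [tied]
step 4: L[4]=6 C[3]=3 → dur=6, Σ=30 | A=load:t4 B=compute:t3 [load-bound]
step 5: L[5]=5 C[4]=9 → dur=9, Σ=39 | A=compute:t4 B=load:t5 [compute-bound]
step 6: L[6]=5 C[5]=3 → dur=5, Σ=44 | A=load:t6 B=compute:t5 [load-bound]
step 7: C[6]=7 → dur=7, Σ=51 | A=compute:t6 B=idle [compute-only]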